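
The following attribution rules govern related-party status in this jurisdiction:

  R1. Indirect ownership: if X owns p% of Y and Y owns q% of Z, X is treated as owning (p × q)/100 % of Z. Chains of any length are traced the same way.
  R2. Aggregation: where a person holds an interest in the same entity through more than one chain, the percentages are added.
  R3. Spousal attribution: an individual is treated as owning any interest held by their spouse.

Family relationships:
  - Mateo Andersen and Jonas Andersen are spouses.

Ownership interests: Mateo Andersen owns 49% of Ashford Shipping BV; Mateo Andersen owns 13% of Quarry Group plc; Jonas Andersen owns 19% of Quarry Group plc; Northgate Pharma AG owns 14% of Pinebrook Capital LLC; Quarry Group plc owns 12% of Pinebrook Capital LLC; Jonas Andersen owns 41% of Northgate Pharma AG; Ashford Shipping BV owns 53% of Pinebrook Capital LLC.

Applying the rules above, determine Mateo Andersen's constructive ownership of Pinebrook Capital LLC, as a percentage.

By spousal attribution (R3), Mateo Andersen is treated as also owning Jonas Andersen's interest in Quarry Group plc, giving 13% + 19% = 32%.
By spousal attribution (R3), Mateo Andersen is treated as owning Jonas Andersen's 41% interest in Northgate Pharma AG.
Chain via Ashford Shipping BV (R1): 49% × 53% = 25.97% of Pinebrook Capital LLC.
Chain via Quarry Group plc (R1): 32% × 12% = 3.84% of Pinebrook Capital LLC.
Chain via Northgate Pharma AG (R1): 41% × 14% = 5.74% of Pinebrook Capital LLC.
Aggregating (R2): 25.97% + 3.84% + 5.74% = 35.55%.

35.55%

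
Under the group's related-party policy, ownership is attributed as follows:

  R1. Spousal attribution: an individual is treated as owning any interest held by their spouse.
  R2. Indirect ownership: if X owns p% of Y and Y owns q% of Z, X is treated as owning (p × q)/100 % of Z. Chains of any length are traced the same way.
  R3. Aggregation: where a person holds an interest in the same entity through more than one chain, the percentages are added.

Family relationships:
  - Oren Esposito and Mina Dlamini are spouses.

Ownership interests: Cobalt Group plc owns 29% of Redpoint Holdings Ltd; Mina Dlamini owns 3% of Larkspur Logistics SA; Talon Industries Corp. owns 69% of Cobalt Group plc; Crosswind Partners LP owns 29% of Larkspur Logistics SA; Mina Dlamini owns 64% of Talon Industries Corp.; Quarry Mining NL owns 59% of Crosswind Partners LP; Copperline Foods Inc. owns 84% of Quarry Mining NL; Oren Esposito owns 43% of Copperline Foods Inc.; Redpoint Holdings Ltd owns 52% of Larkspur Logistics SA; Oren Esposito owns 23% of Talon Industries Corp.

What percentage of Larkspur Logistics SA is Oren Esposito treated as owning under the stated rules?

By spousal attribution (R1), Oren Esposito is treated as also owning Mina Dlamini's interest in Talon Industries Corp, giving 23% + 64% = 87%.
By spousal attribution (R1), Oren Esposito is treated as owning Mina Dlamini's 3% interest in Larkspur Logistics SA.
Chain via Talon Industries Corp. → Cobalt Group plc → Redpoint Holdings Ltd (R2): 87% × 69% × 29% × 52% = 9.052524% of Larkspur Logistics SA.
Chain via Copperline Foods Inc. → Quarry Mining NL → Crosswind Partners LP (R2): 43% × 84% × 59% × 29% = 6.180132% of Larkspur Logistics SA.
Direct interest in Larkspur Logistics SA: 3%.
Aggregating (R3): 9.052524% + 6.180132% + 3% = 18.232656%.

18.232656%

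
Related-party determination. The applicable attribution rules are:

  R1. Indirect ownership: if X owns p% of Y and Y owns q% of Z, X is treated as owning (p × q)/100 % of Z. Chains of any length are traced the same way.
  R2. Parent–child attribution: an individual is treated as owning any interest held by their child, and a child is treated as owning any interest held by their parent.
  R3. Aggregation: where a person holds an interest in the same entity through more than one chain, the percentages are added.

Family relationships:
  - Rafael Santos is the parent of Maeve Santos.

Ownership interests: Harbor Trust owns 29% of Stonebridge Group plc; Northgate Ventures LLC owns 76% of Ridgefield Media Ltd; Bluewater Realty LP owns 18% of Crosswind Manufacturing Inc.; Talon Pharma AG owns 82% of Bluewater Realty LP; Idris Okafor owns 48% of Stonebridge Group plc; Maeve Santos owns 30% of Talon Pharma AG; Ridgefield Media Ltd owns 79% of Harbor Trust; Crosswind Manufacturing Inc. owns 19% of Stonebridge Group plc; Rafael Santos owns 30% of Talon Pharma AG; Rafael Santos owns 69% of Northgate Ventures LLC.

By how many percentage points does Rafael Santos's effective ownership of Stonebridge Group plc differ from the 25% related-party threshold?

11.303356

By parent–child attribution (R2), Rafael Santos is treated as also owning Maeve Santos's interest in Talon Pharma AG, giving 30% + 30% = 60%.
Chain via Talon Pharma AG → Bluewater Realty LP → Crosswind Manufacturing Inc. (R1): 60% × 82% × 18% × 19% = 1.68264% of Stonebridge Group plc.
Chain via Northgate Ventures LLC → Ridgefield Media Ltd → Harbor Trust (R1): 69% × 76% × 79% × 29% = 12.014004% of Stonebridge Group plc.
Aggregating (R3): 1.68264% + 12.014004% = 13.696644%.
13.696644% falls short of the 25% threshold by 11.303356 percentage points.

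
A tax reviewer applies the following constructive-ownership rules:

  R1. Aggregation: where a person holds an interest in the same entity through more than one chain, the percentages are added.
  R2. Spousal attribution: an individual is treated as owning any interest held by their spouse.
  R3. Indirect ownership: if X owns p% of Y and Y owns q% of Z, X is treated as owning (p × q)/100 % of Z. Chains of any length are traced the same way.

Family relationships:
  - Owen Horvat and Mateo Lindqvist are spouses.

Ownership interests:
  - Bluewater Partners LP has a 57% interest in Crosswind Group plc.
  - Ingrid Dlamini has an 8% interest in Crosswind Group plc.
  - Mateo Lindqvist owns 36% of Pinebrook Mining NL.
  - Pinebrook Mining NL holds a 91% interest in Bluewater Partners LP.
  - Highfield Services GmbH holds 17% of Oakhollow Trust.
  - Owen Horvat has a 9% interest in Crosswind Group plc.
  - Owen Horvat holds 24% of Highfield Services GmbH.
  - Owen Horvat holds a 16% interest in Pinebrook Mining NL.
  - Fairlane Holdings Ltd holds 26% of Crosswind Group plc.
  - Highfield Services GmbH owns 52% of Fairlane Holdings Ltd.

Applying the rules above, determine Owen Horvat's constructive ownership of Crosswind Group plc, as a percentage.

39.2172%

By spousal attribution (R2), Owen Horvat is treated as also owning Mateo Lindqvist's interest in Pinebrook Mining NL, giving 16% + 36% = 52%.
Chain via Pinebrook Mining NL → Bluewater Partners LP (R3): 52% × 91% × 57% = 26.9724% of Crosswind Group plc.
Chain via Highfield Services GmbH → Fairlane Holdings Ltd (R3): 24% × 52% × 26% = 3.2448% of Crosswind Group plc.
Direct interest in Crosswind Group plc: 9%.
Aggregating (R1): 26.9724% + 3.2448% + 9% = 39.2172%.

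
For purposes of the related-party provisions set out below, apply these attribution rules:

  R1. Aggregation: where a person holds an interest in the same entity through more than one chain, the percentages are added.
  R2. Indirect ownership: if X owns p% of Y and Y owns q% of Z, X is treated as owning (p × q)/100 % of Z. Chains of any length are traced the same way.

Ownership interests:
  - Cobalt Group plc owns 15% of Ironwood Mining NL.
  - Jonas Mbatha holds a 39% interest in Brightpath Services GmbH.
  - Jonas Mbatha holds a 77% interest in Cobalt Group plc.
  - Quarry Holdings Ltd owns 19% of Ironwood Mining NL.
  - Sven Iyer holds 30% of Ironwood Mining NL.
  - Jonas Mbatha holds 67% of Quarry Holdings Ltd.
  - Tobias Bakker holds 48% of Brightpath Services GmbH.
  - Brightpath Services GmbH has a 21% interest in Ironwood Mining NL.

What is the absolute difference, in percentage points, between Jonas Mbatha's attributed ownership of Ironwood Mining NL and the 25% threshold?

Chain via Brightpath Services GmbH (R2): 39% × 21% = 8.19% of Ironwood Mining NL.
Chain via Quarry Holdings Ltd (R2): 67% × 19% = 12.73% of Ironwood Mining NL.
Chain via Cobalt Group plc (R2): 77% × 15% = 11.55% of Ironwood Mining NL.
Aggregating (R1): 8.19% + 12.73% + 11.55% = 32.47%.
32.47% exceeds the 25% threshold by 7.47 percentage points.

7.47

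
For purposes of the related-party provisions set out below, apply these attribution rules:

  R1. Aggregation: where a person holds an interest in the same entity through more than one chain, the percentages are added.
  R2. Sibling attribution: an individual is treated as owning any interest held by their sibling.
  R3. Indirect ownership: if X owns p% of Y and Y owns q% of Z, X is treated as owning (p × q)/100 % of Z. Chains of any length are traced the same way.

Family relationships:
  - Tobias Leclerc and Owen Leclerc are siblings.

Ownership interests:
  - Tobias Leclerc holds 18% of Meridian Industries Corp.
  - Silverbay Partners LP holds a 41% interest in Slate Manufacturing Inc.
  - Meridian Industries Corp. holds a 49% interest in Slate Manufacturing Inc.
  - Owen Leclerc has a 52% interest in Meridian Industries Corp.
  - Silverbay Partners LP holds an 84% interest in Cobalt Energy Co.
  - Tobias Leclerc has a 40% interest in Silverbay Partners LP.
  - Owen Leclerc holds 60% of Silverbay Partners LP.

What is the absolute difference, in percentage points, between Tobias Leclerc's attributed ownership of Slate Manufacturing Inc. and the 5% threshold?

70.3

By sibling attribution (R2), Tobias Leclerc is treated as also owning Owen Leclerc's interest in Meridian Industries Corp, giving 18% + 52% = 70%.
By sibling attribution (R2), Tobias Leclerc is treated as also owning Owen Leclerc's interest in Silverbay Partners LP, giving 40% + 60% = 100%.
Chain via Meridian Industries Corp. (R3): 70% × 49% = 34.3% of Slate Manufacturing Inc.
Chain via Silverbay Partners LP (R3): 100% × 41% = 41% of Slate Manufacturing Inc.
Aggregating (R1): 34.3% + 41% = 75.3%.
75.3% exceeds the 5% threshold by 70.3 percentage points.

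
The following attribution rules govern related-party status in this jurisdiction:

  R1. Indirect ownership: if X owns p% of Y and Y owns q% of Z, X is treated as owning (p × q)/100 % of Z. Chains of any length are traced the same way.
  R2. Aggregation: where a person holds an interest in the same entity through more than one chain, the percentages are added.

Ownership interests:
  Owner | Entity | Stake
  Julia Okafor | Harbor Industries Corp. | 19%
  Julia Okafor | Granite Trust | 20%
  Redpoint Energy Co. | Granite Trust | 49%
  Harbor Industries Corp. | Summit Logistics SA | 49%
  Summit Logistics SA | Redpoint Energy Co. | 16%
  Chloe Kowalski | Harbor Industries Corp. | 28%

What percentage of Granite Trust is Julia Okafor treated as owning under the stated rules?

Chain via Harbor Industries Corp. → Summit Logistics SA → Redpoint Energy Co. (R1): 19% × 49% × 16% × 49% = 0.729904% of Granite Trust.
Direct interest in Granite Trust: 20%.
Aggregating (R2): 0.729904% + 20% = 20.729904%.

20.729904%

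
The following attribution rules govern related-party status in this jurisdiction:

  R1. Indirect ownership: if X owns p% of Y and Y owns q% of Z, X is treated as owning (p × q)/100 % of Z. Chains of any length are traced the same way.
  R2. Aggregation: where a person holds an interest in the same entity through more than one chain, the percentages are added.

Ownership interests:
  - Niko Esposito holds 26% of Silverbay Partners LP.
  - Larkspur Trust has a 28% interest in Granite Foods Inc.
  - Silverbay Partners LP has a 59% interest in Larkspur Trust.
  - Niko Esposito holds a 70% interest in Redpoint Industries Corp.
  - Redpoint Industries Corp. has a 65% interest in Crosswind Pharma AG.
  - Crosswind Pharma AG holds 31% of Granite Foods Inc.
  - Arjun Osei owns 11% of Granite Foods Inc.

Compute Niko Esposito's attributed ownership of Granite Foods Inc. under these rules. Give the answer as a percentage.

Chain via Redpoint Industries Corp. → Crosswind Pharma AG (R1): 70% × 65% × 31% = 14.105% of Granite Foods Inc.
Chain via Silverbay Partners LP → Larkspur Trust (R1): 26% × 59% × 28% = 4.2952% of Granite Foods Inc.
Aggregating (R2): 14.105% + 4.2952% = 18.4002%.

18.4002%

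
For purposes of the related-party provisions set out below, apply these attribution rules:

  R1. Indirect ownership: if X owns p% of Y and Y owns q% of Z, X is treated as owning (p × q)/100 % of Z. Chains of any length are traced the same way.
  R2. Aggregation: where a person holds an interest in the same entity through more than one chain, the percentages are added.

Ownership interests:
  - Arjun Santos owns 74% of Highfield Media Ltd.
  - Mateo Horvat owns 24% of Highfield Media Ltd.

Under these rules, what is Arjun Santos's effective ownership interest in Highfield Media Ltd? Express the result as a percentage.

Direct interest in Highfield Media Ltd: 74%.

74%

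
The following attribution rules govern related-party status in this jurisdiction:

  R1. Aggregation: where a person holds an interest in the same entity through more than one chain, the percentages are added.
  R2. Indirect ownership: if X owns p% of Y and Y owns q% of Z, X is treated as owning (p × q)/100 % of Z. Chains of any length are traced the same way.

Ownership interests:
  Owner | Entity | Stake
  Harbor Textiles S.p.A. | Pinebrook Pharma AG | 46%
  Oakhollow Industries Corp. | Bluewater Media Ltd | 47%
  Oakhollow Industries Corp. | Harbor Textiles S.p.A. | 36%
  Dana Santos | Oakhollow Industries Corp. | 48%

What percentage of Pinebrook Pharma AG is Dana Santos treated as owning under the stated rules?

Chain via Oakhollow Industries Corp. → Harbor Textiles S.p.A. (R2): 48% × 36% × 46% = 7.9488% of Pinebrook Pharma AG.

7.9488%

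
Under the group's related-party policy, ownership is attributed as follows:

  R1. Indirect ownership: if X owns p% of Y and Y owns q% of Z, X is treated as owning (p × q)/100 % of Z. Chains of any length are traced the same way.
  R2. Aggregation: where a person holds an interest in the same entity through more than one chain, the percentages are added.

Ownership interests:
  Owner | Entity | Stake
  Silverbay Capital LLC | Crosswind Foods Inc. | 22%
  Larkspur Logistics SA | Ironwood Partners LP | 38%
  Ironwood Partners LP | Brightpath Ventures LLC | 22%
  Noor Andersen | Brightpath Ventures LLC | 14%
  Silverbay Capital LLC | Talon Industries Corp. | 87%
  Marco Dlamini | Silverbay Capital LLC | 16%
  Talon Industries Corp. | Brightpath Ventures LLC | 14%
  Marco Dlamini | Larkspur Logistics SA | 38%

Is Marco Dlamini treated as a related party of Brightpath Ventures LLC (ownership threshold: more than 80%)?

Chain via Silverbay Capital LLC → Talon Industries Corp. (R1): 16% × 87% × 14% = 1.9488% of Brightpath Ventures LLC.
Chain via Larkspur Logistics SA → Ironwood Partners LP (R1): 38% × 38% × 22% = 3.1768% of Brightpath Ventures LLC.
Aggregating (R2): 1.9488% + 3.1768% = 5.1256%.
5.1256% does not exceed the 80% threshold, so Marco is not a related party to Brightpath Ventures LLC.

No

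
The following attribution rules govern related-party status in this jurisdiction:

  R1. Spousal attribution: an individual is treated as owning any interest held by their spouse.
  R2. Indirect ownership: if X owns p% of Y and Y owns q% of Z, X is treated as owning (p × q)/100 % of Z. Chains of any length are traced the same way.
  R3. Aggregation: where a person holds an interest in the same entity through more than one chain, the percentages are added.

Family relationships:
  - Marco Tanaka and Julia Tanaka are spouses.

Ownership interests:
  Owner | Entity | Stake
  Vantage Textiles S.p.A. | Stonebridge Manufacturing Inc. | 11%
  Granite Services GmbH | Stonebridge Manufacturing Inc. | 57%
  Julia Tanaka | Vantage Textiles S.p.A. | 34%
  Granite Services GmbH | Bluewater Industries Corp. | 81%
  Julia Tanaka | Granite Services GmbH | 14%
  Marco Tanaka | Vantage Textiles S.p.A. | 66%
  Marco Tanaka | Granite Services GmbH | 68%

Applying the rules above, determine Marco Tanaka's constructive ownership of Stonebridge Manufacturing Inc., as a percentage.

57.74%

By spousal attribution (R1), Marco Tanaka is treated as also owning Julia Tanaka's interest in Vantage Textiles S.p.A, giving 66% + 34% = 100%.
By spousal attribution (R1), Marco Tanaka is treated as also owning Julia Tanaka's interest in Granite Services GmbH, giving 68% + 14% = 82%.
Chain via Vantage Textiles S.p.A. (R2): 100% × 11% = 11% of Stonebridge Manufacturing Inc.
Chain via Granite Services GmbH (R2): 82% × 57% = 46.74% of Stonebridge Manufacturing Inc.
Aggregating (R3): 11% + 46.74% = 57.74%.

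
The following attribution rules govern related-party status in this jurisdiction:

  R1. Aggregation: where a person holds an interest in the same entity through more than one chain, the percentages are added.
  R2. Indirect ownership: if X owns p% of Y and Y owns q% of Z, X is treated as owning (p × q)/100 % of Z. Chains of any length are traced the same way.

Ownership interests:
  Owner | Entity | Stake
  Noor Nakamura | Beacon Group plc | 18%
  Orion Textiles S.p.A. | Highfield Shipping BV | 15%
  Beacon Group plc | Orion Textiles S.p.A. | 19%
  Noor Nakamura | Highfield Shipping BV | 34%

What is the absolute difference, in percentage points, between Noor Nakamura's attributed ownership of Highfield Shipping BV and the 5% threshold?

Chain via Beacon Group plc → Orion Textiles S.p.A. (R2): 18% × 19% × 15% = 0.513% of Highfield Shipping BV.
Direct interest in Highfield Shipping BV: 34%.
Aggregating (R1): 0.513% + 34% = 34.513%.
34.513% exceeds the 5% threshold by 29.513 percentage points.

29.513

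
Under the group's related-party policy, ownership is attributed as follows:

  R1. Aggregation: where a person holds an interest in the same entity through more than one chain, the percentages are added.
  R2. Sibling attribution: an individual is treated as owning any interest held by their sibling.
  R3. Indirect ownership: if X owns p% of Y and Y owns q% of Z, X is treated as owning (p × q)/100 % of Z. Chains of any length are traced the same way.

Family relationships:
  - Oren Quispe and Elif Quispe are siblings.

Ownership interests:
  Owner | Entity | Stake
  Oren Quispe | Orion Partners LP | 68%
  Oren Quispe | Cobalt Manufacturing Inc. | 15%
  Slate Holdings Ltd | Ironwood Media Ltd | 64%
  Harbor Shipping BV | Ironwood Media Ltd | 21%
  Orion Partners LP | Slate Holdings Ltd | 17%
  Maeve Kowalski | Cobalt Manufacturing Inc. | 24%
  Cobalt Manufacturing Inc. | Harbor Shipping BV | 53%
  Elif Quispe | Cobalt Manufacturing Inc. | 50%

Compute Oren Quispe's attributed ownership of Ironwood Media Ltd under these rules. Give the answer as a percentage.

By sibling attribution (R2), Oren Quispe is treated as also owning Elif Quispe's interest in Cobalt Manufacturing Inc, giving 15% + 50% = 65%.
Chain via Cobalt Manufacturing Inc. → Harbor Shipping BV (R3): 65% × 53% × 21% = 7.2345% of Ironwood Media Ltd.
Chain via Orion Partners LP → Slate Holdings Ltd (R3): 68% × 17% × 64% = 7.3984% of Ironwood Media Ltd.
Aggregating (R1): 7.2345% + 7.3984% = 14.6329%.

14.6329%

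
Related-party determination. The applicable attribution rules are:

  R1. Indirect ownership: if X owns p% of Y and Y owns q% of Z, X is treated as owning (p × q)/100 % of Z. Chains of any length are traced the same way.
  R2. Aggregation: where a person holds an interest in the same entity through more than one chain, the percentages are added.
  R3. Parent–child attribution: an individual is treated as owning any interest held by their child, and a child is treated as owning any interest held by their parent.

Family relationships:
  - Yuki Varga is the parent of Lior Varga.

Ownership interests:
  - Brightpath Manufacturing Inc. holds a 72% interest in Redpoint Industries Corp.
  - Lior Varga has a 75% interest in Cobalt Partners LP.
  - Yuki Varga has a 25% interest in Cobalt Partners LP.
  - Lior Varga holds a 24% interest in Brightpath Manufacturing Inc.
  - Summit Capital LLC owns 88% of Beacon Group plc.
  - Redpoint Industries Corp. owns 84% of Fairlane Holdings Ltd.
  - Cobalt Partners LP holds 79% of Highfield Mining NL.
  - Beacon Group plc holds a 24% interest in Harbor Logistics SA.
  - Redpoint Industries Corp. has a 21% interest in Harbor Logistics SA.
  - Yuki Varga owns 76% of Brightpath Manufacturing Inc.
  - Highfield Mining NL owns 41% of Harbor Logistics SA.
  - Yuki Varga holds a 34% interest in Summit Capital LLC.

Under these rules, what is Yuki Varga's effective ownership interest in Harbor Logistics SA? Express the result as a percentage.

By parent–child attribution (R3), Yuki Varga is treated as also owning Lior Varga's interest in Cobalt Partners LP, giving 25% + 75% = 100%.
By parent–child attribution (R3), Yuki Varga is treated as also owning Lior Varga's interest in Brightpath Manufacturing Inc, giving 76% + 24% = 100%.
Chain via Summit Capital LLC → Beacon Group plc (R1): 34% × 88% × 24% = 7.1808% of Harbor Logistics SA.
Chain via Cobalt Partners LP → Highfield Mining NL (R1): 100% × 79% × 41% = 32.39% of Harbor Logistics SA.
Chain via Brightpath Manufacturing Inc. → Redpoint Industries Corp. (R1): 100% × 72% × 21% = 15.12% of Harbor Logistics SA.
Aggregating (R2): 7.1808% + 32.39% + 15.12% = 54.6908%.

54.6908%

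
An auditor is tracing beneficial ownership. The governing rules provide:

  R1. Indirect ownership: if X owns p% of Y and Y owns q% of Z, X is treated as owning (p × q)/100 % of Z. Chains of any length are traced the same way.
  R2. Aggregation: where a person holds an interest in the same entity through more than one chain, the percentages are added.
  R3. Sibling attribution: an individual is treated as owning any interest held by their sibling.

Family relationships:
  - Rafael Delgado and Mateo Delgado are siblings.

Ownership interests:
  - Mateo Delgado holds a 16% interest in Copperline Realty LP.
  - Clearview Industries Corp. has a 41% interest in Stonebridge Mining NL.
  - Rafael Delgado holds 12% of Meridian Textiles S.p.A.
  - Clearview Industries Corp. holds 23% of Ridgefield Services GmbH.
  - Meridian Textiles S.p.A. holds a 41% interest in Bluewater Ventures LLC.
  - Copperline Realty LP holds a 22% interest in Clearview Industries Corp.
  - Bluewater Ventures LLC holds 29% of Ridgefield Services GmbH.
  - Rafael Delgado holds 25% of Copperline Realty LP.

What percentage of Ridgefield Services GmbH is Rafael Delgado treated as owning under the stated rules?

By sibling attribution (R3), Rafael Delgado is treated as also owning Mateo Delgado's interest in Copperline Realty LP, giving 25% + 16% = 41%.
Chain via Copperline Realty LP → Clearview Industries Corp. (R1): 41% × 22% × 23% = 2.0746% of Ridgefield Services GmbH.
Chain via Meridian Textiles S.p.A. → Bluewater Ventures LLC (R1): 12% × 41% × 29% = 1.4268% of Ridgefield Services GmbH.
Aggregating (R2): 2.0746% + 1.4268% = 3.5014%.

3.5014%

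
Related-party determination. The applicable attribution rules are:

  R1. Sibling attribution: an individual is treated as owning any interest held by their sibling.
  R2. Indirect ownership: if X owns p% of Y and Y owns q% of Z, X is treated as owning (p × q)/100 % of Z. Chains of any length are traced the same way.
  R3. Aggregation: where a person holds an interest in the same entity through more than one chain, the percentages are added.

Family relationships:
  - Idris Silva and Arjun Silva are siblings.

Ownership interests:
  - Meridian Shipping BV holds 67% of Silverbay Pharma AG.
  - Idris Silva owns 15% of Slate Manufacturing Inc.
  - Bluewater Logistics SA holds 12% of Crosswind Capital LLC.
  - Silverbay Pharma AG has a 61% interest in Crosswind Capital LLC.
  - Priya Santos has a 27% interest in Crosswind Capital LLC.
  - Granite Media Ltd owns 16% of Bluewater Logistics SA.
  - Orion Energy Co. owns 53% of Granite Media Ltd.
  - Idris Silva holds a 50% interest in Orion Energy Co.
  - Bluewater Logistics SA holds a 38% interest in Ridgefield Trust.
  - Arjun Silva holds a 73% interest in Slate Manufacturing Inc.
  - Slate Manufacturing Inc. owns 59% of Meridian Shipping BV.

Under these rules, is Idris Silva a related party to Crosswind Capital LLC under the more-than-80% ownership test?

By sibling attribution (R1), Idris Silva is treated as also owning Arjun Silva's interest in Slate Manufacturing Inc, giving 15% + 73% = 88%.
Chain via Orion Energy Co. → Granite Media Ltd → Bluewater Logistics SA (R2): 50% × 53% × 16% × 12% = 0.5088% of Crosswind Capital LLC.
Chain via Slate Manufacturing Inc. → Meridian Shipping BV → Silverbay Pharma AG (R2): 88% × 59% × 67% × 61% = 21.219704% of Crosswind Capital LLC.
Aggregating (R3): 0.5088% + 21.219704% = 21.728504%.
21.728504% does not exceed the 80% threshold, so Idris is not a related party to Crosswind Capital LLC.

No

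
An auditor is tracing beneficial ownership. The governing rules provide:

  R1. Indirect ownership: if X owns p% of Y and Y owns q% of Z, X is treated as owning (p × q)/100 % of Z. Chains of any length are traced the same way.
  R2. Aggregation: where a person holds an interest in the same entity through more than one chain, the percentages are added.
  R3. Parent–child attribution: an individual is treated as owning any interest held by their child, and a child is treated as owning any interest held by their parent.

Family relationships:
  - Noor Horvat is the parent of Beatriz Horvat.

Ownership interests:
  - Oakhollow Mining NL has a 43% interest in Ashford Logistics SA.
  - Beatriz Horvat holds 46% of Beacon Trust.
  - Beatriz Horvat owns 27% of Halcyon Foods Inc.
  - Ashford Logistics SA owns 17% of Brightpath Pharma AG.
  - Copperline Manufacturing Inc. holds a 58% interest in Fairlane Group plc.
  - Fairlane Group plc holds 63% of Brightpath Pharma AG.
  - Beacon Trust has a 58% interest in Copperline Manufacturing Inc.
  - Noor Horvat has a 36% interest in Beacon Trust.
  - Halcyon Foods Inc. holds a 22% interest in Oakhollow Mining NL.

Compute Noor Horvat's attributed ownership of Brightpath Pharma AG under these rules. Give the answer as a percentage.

17.812638%

By parent–child attribution (R3), Noor Horvat is treated as also owning Beatriz Horvat's interest in Beacon Trust, giving 36% + 46% = 82%.
By parent–child attribution (R3), Noor Horvat is treated as owning Beatriz Horvat's 27% interest in Halcyon Foods Inc.
Chain via Beacon Trust → Copperline Manufacturing Inc. → Fairlane Group plc (R1): 82% × 58% × 58% × 63% = 17.378424% of Brightpath Pharma AG.
Chain via Halcyon Foods Inc. → Oakhollow Mining NL → Ashford Logistics SA (R1): 27% × 22% × 43% × 17% = 0.434214% of Brightpath Pharma AG.
Aggregating (R2): 17.378424% + 0.434214% = 17.812638%.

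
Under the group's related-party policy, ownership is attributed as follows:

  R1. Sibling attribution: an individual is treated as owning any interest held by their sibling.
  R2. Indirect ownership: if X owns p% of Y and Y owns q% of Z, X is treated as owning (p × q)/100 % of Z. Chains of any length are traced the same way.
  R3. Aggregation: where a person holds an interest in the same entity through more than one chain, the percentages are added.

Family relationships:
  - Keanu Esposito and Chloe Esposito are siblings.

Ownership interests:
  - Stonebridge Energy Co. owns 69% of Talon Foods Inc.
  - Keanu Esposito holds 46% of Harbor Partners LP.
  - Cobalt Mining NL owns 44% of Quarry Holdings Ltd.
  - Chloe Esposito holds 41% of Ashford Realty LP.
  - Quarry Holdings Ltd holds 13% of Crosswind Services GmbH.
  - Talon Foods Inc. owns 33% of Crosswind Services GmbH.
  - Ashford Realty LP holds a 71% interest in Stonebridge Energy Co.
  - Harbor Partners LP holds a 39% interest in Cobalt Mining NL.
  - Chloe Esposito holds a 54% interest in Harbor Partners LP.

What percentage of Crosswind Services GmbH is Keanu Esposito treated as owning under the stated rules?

8.859147%

By sibling attribution (R1), Keanu Esposito is treated as also owning Chloe Esposito's interest in Harbor Partners LP, giving 46% + 54% = 100%.
By sibling attribution (R1), Keanu Esposito is treated as owning Chloe Esposito's 41% interest in Ashford Realty LP.
Chain via Harbor Partners LP → Cobalt Mining NL → Quarry Holdings Ltd (R2): 100% × 39% × 44% × 13% = 2.2308% of Crosswind Services GmbH.
Chain via Ashford Realty LP → Stonebridge Energy Co. → Talon Foods Inc. (R2): 41% × 71% × 69% × 33% = 6.628347% of Crosswind Services GmbH.
Aggregating (R3): 2.2308% + 6.628347% = 8.859147%.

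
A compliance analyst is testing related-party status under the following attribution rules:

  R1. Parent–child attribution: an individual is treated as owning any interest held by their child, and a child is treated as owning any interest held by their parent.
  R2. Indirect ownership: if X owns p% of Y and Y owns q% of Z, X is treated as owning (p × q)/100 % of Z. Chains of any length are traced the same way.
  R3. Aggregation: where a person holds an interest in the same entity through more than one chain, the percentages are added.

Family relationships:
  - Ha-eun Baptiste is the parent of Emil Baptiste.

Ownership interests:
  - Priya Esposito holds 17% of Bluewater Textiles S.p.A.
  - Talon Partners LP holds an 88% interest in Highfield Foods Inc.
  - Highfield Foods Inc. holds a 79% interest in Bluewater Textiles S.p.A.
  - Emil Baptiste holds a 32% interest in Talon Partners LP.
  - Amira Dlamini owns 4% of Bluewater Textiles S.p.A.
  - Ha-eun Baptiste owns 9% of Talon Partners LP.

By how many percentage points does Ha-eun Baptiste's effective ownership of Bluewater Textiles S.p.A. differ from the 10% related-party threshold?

18.5032

By parent–child attribution (R1), Ha-eun Baptiste is treated as also owning Emil Baptiste's interest in Talon Partners LP, giving 9% + 32% = 41%.
Chain via Talon Partners LP → Highfield Foods Inc. (R2): 41% × 88% × 79% = 28.5032% of Bluewater Textiles S.p.A.
28.5032% exceeds the 10% threshold by 18.5032 percentage points.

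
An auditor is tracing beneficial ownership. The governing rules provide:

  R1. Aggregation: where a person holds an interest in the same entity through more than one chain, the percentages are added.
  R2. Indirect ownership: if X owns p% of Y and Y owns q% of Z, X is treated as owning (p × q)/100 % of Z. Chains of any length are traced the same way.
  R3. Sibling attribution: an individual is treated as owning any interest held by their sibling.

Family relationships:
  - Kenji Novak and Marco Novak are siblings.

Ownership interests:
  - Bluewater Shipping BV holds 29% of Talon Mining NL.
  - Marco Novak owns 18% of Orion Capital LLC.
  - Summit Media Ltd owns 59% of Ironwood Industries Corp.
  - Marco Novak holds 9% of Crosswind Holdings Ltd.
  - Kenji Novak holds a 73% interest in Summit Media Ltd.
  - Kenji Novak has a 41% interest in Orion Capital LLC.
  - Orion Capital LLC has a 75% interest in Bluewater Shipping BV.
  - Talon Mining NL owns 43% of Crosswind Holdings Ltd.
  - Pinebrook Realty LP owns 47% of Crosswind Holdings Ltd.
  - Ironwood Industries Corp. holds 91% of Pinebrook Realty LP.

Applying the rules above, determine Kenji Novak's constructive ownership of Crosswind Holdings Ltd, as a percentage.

32.939014%

By sibling attribution (R3), Kenji Novak is treated as also owning Marco Novak's interest in Orion Capital LLC, giving 41% + 18% = 59%.
By sibling attribution (R3), Kenji Novak is treated as owning Marco Novak's 9% interest in Crosswind Holdings Ltd.
Chain via Summit Media Ltd → Ironwood Industries Corp. → Pinebrook Realty LP (R2): 73% × 59% × 91% × 47% = 18.421039% of Crosswind Holdings Ltd.
Chain via Orion Capital LLC → Bluewater Shipping BV → Talon Mining NL (R2): 59% × 75% × 29% × 43% = 5.517975% of Crosswind Holdings Ltd.
Direct interest in Crosswind Holdings Ltd: 9%.
Aggregating (R1): 18.421039% + 5.517975% + 9% = 32.939014%.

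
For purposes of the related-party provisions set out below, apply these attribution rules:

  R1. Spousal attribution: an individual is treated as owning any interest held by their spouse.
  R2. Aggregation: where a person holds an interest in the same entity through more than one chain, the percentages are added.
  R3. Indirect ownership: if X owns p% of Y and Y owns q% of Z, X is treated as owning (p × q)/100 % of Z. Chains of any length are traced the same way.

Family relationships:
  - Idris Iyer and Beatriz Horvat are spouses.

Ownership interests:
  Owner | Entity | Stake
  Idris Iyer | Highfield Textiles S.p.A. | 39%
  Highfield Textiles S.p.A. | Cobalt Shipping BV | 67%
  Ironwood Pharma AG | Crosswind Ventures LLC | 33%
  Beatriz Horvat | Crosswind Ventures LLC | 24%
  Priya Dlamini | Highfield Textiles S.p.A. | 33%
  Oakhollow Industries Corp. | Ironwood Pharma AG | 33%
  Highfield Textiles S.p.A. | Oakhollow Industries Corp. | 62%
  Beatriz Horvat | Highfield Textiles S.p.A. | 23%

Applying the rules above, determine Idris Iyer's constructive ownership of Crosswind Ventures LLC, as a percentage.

By spousal attribution (R1), Idris Iyer is treated as also owning Beatriz Horvat's interest in Highfield Textiles S.p.A, giving 39% + 23% = 62%.
By spousal attribution (R1), Idris Iyer is treated as owning Beatriz Horvat's 24% interest in Crosswind Ventures LLC.
Chain via Highfield Textiles S.p.A. → Oakhollow Industries Corp. → Ironwood Pharma AG (R3): 62% × 62% × 33% × 33% = 4.186116% of Crosswind Ventures LLC.
Direct interest in Crosswind Ventures LLC: 24%.
Aggregating (R2): 4.186116% + 24% = 28.186116%.

28.186116%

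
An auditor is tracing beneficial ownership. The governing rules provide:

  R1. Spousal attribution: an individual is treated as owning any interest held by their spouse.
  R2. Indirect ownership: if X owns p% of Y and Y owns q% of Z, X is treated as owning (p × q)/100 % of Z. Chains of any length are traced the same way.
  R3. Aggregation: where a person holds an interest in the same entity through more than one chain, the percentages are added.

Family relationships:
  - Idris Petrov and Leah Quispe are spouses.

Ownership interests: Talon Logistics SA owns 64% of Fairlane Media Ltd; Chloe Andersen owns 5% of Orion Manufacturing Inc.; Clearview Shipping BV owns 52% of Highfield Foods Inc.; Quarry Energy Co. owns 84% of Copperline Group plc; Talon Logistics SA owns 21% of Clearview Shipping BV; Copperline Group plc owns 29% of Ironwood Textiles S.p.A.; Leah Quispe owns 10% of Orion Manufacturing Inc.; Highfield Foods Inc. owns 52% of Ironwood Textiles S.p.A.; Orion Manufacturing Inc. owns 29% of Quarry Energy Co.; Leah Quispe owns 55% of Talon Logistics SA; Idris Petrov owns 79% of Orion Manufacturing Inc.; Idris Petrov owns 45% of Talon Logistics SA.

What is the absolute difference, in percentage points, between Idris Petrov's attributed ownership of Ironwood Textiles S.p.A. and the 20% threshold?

8.034284

By spousal attribution (R1), Idris Petrov is treated as also owning Leah Quispe's interest in Talon Logistics SA, giving 45% + 55% = 100%.
By spousal attribution (R1), Idris Petrov is treated as also owning Leah Quispe's interest in Orion Manufacturing Inc, giving 79% + 10% = 89%.
Chain via Talon Logistics SA → Clearview Shipping BV → Highfield Foods Inc. (R2): 100% × 21% × 52% × 52% = 5.6784% of Ironwood Textiles S.p.A.
Chain via Orion Manufacturing Inc. → Quarry Energy Co. → Copperline Group plc (R2): 89% × 29% × 84% × 29% = 6.287316% of Ironwood Textiles S.p.A.
Aggregating (R3): 5.6784% + 6.287316% = 11.965716%.
11.965716% falls short of the 20% threshold by 8.034284 percentage points.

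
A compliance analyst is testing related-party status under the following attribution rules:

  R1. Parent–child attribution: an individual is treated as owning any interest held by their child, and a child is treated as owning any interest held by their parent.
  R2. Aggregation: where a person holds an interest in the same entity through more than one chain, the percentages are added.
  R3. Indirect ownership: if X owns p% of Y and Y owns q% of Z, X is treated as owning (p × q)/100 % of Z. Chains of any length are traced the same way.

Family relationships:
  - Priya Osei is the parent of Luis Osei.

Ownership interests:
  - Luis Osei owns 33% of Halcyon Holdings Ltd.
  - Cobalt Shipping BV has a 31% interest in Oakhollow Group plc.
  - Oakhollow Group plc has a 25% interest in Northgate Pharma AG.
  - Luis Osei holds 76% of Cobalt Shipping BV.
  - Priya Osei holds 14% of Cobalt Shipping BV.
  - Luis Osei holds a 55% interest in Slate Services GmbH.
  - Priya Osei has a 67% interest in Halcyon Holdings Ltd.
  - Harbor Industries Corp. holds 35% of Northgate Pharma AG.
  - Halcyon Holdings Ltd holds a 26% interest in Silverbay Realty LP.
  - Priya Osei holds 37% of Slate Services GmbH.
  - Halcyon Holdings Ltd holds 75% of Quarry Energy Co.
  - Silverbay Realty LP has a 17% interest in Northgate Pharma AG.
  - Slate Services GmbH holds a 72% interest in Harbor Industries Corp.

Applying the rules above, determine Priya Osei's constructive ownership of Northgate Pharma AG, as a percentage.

By parent–child attribution (R1), Priya Osei is treated as also owning Luis Osei's interest in Cobalt Shipping BV, giving 14% + 76% = 90%.
By parent–child attribution (R1), Priya Osei is treated as also owning Luis Osei's interest in Slate Services GmbH, giving 37% + 55% = 92%.
By parent–child attribution (R1), Priya Osei is treated as also owning Luis Osei's interest in Halcyon Holdings Ltd, giving 67% + 33% = 100%.
Chain via Cobalt Shipping BV → Oakhollow Group plc (R3): 90% × 31% × 25% = 6.975% of Northgate Pharma AG.
Chain via Slate Services GmbH → Harbor Industries Corp. (R3): 92% × 72% × 35% = 23.184% of Northgate Pharma AG.
Chain via Halcyon Holdings Ltd → Silverbay Realty LP (R3): 100% × 26% × 17% = 4.42% of Northgate Pharma AG.
Aggregating (R2): 6.975% + 23.184% + 4.42% = 34.579%.

34.579%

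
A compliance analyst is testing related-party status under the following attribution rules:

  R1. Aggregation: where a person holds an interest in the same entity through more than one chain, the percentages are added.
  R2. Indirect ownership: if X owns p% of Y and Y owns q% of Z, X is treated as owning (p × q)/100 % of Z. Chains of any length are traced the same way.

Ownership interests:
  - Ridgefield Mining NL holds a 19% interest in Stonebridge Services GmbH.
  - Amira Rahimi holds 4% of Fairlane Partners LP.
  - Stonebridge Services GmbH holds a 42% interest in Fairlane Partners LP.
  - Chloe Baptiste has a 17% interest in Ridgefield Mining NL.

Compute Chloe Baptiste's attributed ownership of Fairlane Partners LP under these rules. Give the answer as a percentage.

1.3566%

Chain via Ridgefield Mining NL → Stonebridge Services GmbH (R2): 17% × 19% × 42% = 1.3566% of Fairlane Partners LP.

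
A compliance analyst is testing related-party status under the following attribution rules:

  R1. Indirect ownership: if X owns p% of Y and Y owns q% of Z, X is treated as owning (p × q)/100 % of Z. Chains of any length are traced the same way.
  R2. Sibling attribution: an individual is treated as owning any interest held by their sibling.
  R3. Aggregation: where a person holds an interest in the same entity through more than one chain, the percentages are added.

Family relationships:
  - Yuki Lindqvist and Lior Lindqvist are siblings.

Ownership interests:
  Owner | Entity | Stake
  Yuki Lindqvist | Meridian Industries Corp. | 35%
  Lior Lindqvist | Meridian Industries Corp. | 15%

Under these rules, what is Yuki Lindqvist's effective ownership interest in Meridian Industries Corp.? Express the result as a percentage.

50%

By sibling attribution (R2), Yuki Lindqvist is treated as also owning Lior Lindqvist's interest in Meridian Industries Corp, giving 35% + 15% = 50%.
Direct interest in Meridian Industries Corp: 50%.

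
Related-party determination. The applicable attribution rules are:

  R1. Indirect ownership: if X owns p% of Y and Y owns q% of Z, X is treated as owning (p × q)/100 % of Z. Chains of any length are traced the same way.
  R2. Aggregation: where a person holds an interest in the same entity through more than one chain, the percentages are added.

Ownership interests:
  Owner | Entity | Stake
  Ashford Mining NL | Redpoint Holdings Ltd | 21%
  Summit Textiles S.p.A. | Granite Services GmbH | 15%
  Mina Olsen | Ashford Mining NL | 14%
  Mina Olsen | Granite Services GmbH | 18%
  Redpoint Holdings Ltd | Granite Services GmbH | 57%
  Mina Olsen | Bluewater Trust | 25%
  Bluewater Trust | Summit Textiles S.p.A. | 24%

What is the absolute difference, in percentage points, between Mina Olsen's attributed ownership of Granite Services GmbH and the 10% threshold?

Chain via Bluewater Trust → Summit Textiles S.p.A. (R1): 25% × 24% × 15% = 0.9% of Granite Services GmbH.
Chain via Ashford Mining NL → Redpoint Holdings Ltd (R1): 14% × 21% × 57% = 1.6758% of Granite Services GmbH.
Direct interest in Granite Services GmbH: 18%.
Aggregating (R2): 0.9% + 1.6758% + 18% = 20.5758%.
20.5758% exceeds the 10% threshold by 10.5758 percentage points.

10.5758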